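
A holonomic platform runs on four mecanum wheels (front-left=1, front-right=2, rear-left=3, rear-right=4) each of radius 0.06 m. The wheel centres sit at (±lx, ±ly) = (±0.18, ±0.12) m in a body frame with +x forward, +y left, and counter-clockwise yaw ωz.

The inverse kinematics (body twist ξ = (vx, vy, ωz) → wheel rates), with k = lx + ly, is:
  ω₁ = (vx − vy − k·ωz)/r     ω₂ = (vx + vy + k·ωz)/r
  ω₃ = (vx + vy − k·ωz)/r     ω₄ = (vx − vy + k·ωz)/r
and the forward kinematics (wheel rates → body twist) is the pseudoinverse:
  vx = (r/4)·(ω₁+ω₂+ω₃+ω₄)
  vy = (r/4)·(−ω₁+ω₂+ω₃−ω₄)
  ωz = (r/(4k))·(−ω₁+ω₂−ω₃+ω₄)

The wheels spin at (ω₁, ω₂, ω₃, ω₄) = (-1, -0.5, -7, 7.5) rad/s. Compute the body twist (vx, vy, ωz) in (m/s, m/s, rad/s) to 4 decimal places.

(-0.0150, -0.2100, 0.7500)

k = lx + ly = 0.18 + 0.12 = 0.3000
ω₁+ω₂+ω₃+ω₄ = -1.0000  →  vx = (0.06/4)·-1.0000 = -0.0150
−ω₁+ω₂+ω₃−ω₄ = -14.0000  →  vy = (0.06/4)·-14.0000 = -0.2100
−ω₁+ω₂−ω₃+ω₄ = 15.0000  →  ωz = (0.06/1.2000)·15.0000 = 0.7500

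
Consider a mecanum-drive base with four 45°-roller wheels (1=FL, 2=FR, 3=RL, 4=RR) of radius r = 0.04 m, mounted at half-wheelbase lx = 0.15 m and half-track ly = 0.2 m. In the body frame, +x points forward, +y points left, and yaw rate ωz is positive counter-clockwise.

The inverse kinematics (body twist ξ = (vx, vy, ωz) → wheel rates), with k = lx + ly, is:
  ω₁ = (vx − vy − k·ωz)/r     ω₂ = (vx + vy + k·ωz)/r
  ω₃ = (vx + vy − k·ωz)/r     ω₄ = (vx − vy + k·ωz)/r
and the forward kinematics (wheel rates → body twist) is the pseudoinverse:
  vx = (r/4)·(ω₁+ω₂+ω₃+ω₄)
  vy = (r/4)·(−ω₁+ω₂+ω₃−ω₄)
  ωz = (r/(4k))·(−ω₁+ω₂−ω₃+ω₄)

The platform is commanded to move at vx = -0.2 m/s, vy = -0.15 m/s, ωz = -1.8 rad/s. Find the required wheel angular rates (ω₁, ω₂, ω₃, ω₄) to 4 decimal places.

k = lx + ly = 0.15 + 0.2 = 0.3500;  k·ωz = 0.3500·-1.8 = -0.6300
ω₁ (FL) = (vx − vy − k·ωz)/r = 0.5800/0.04 = 14.5000
ω₂ (FR) = (vx + vy + k·ωz)/r = -0.9800/0.04 = -24.5000
ω₃ (RL) = (vx + vy − k·ωz)/r = 0.2800/0.04 = 7.0000
ω₄ (RR) = (vx − vy + k·ωz)/r = -0.6800/0.04 = -17.0000

(14.5000, -24.5000, 7.0000, -17.0000)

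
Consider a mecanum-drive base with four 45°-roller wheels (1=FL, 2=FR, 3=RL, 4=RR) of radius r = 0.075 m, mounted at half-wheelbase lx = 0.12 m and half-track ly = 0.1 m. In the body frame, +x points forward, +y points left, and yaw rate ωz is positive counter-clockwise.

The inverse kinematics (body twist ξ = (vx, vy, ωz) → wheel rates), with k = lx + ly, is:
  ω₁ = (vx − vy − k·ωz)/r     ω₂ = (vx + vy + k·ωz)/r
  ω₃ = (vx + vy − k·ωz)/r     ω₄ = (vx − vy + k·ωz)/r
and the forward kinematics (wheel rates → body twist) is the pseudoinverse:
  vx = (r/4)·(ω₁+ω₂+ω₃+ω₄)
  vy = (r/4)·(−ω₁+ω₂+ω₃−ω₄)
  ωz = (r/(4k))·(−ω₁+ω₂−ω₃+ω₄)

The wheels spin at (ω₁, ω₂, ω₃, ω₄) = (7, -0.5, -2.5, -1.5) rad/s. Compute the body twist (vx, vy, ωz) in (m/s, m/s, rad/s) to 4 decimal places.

k = lx + ly = 0.12 + 0.1 = 0.2200
ω₁+ω₂+ω₃+ω₄ = 2.5000  →  vx = (0.075/4)·2.5000 = 0.0469
−ω₁+ω₂+ω₃−ω₄ = -8.5000  →  vy = (0.075/4)·-8.5000 = -0.1594
−ω₁+ω₂−ω₃+ω₄ = -6.5000  →  ωz = (0.075/0.8800)·-6.5000 = -0.5540

(0.0469, -0.1594, -0.5540)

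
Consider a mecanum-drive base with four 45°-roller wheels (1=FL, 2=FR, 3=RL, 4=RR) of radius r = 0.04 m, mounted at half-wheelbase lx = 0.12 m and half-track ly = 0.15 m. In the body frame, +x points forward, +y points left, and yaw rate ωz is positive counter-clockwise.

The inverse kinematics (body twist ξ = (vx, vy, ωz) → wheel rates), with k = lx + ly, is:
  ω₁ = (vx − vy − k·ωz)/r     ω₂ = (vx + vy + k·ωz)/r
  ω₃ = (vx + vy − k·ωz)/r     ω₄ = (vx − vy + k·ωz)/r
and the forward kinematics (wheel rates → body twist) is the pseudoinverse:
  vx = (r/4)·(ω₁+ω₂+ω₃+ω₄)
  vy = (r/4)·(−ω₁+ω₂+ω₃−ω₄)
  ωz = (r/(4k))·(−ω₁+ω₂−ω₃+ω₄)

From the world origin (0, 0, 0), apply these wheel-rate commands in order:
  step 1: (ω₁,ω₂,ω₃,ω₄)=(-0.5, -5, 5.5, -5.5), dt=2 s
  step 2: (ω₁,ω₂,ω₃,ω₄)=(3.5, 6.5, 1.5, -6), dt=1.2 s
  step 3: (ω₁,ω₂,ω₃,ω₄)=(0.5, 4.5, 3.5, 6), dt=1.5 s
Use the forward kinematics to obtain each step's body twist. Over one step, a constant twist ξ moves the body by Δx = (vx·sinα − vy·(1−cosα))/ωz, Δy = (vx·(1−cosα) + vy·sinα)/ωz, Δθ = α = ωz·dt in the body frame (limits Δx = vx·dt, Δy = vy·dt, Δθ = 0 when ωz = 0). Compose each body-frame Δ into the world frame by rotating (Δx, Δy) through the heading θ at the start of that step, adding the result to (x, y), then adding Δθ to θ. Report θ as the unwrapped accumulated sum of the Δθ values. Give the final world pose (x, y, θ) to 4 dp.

(0.2251, -0.0530, -0.9870)

step 1: ξ=(vx,vy,ωz)=(-0.0550, 0.0650, -0.5741), dt=2.0 → body Δ=(-0.0206, 0.1598, -1.1481) → world pose (-0.0206, 0.1598, -1.1481)
step 2: ξ=(vx,vy,ωz)=(0.0550, 0.1050, -0.1667), dt=1.2 → body Δ=(0.0781, 0.1186, -0.2000) → world pose (0.1196, 0.1372, -1.3481)
step 3: ξ=(vx,vy,ωz)=(0.1450, 0.0150, 0.2407), dt=1.5 → body Δ=(0.2088, 0.0609, 0.3611) → world pose (0.2251, -0.0530, -0.9870)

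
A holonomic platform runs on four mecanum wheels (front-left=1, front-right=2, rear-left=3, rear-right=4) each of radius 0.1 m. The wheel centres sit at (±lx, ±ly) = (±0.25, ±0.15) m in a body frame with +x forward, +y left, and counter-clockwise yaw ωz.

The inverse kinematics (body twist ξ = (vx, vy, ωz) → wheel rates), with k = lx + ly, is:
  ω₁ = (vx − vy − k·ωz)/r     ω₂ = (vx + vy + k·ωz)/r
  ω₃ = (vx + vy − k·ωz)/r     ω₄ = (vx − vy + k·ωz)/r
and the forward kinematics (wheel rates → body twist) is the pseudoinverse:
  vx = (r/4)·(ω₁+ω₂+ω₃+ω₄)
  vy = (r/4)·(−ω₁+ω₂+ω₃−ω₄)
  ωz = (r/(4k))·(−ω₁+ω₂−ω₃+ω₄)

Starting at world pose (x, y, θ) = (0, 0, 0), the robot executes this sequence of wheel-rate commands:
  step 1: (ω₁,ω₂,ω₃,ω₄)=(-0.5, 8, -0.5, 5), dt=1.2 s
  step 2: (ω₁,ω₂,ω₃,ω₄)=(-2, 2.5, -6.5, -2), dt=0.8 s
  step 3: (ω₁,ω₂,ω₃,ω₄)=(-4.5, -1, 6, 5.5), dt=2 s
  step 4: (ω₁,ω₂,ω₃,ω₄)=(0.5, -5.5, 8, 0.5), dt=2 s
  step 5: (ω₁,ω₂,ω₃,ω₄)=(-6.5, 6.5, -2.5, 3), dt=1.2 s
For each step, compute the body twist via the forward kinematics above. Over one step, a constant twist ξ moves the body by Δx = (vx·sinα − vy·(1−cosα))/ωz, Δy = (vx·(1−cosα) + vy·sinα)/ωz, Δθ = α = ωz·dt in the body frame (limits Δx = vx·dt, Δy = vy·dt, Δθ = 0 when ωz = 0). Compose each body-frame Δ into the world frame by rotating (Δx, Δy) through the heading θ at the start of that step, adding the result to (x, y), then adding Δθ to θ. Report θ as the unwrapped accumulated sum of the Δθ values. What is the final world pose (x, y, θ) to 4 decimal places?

(-0.1527, 0.6776, 1.5750)

step 1: ξ=(vx,vy,ωz)=(0.3000, 0.0750, 0.8750), dt=1.2 → body Δ=(0.2543, 0.2466, 1.0500) → world pose (0.2543, 0.2466, 1.0500)
step 2: ξ=(vx,vy,ωz)=(-0.2000, 0.0000, 0.5625), dt=0.8 → body Δ=(-0.1547, -0.0354, 0.4500) → world pose (0.2081, 0.0948, 1.5000)
step 3: ξ=(vx,vy,ωz)=(0.1500, 0.1000, 0.1875), dt=2.0 → body Δ=(0.2560, 0.2509, 0.3750) → world pose (-0.0241, 0.3679, 1.8750)
step 4: ξ=(vx,vy,ωz)=(0.0875, 0.0375, -0.8438), dt=2.0 → body Δ=(0.1526, -0.0716, -1.6875) → world pose (-0.0015, 0.5350, 0.1875)
step 5: ξ=(vx,vy,ωz)=(0.0125, 0.1875, 1.1562), dt=1.2 → body Δ=(-0.1220, 0.1683, 1.3875) → world pose (-0.1527, 0.6776, 1.5750)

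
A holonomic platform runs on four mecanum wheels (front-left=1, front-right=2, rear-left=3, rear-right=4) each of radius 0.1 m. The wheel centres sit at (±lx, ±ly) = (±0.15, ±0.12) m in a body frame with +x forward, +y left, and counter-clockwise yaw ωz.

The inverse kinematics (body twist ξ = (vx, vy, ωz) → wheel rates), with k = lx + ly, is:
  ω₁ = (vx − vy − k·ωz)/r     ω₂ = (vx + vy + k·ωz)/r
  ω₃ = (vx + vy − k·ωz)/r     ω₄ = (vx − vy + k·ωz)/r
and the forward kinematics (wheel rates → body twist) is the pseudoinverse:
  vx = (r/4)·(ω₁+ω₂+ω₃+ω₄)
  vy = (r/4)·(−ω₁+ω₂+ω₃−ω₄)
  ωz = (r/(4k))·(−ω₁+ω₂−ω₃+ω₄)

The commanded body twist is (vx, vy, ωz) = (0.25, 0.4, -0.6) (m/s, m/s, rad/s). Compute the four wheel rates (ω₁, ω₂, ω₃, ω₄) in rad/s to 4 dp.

(0.1200, 4.8800, 8.1200, -3.1200)

k = lx + ly = 0.15 + 0.12 = 0.2700;  k·ωz = 0.2700·-0.6 = -0.1620
ω₁ (FL) = (vx − vy − k·ωz)/r = 0.0120/0.1 = 0.1200
ω₂ (FR) = (vx + vy + k·ωz)/r = 0.4880/0.1 = 4.8800
ω₃ (RL) = (vx + vy − k·ωz)/r = 0.8120/0.1 = 8.1200
ω₄ (RR) = (vx − vy + k·ωz)/r = -0.3120/0.1 = -3.1200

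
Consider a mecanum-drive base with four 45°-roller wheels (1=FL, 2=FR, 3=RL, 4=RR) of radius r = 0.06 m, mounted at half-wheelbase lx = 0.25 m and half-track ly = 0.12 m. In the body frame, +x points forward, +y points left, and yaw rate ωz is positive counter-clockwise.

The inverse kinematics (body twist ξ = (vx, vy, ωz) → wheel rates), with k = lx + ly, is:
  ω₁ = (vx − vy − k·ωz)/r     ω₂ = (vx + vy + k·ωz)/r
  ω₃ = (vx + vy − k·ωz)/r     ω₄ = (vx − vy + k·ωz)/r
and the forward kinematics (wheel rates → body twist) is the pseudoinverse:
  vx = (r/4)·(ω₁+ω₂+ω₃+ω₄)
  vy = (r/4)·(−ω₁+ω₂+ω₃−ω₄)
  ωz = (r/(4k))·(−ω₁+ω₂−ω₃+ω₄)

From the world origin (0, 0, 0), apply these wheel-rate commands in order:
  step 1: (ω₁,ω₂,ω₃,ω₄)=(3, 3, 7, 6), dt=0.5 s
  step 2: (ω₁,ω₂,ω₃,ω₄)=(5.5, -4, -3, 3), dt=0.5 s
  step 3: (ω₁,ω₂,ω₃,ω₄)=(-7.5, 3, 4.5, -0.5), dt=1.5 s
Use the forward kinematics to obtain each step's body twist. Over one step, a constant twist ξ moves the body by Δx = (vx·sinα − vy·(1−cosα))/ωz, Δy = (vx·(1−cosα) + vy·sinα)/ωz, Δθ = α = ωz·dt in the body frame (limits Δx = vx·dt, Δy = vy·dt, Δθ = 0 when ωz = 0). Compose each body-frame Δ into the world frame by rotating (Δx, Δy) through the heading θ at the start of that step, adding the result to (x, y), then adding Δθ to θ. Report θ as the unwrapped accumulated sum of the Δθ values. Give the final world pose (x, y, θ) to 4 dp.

(0.1098, 0.2347, 0.2432)

step 1: ξ=(vx,vy,ωz)=(0.2850, 0.0150, -0.0405), dt=0.5 → body Δ=(0.1426, 0.0061, -0.0203) → world pose (0.1426, 0.0061, -0.0203)
step 2: ξ=(vx,vy,ωz)=(0.0225, -0.2325, -0.1419), dt=0.5 → body Δ=(0.0071, -0.1166, -0.0709) → world pose (0.1473, -0.1106, -0.0912)
step 3: ξ=(vx,vy,ωz)=(-0.0075, 0.2325, 0.2230), dt=1.5 → body Δ=(-0.0688, 0.3404, 0.3345) → world pose (0.1098, 0.2347, 0.2432)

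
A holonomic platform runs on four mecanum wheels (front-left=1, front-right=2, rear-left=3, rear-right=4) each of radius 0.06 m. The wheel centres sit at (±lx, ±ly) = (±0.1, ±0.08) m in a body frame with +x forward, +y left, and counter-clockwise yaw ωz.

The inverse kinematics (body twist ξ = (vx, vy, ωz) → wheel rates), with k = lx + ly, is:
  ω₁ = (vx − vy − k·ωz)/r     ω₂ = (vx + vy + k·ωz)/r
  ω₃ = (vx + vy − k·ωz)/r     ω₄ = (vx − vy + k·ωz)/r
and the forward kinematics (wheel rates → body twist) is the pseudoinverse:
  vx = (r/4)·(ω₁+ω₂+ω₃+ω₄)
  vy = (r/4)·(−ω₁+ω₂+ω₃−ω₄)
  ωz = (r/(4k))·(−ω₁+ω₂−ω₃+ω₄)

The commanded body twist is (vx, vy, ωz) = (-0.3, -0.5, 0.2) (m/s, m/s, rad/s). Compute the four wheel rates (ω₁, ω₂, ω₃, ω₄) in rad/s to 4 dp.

k = lx + ly = 0.1 + 0.08 = 0.1800;  k·ωz = 0.1800·0.2 = 0.0360
ω₁ (FL) = (vx − vy − k·ωz)/r = 0.1640/0.06 = 2.7333
ω₂ (FR) = (vx + vy + k·ωz)/r = -0.7640/0.06 = -12.7333
ω₃ (RL) = (vx + vy − k·ωz)/r = -0.8360/0.06 = -13.9333
ω₄ (RR) = (vx − vy + k·ωz)/r = 0.2360/0.06 = 3.9333

(2.7333, -12.7333, -13.9333, 3.9333)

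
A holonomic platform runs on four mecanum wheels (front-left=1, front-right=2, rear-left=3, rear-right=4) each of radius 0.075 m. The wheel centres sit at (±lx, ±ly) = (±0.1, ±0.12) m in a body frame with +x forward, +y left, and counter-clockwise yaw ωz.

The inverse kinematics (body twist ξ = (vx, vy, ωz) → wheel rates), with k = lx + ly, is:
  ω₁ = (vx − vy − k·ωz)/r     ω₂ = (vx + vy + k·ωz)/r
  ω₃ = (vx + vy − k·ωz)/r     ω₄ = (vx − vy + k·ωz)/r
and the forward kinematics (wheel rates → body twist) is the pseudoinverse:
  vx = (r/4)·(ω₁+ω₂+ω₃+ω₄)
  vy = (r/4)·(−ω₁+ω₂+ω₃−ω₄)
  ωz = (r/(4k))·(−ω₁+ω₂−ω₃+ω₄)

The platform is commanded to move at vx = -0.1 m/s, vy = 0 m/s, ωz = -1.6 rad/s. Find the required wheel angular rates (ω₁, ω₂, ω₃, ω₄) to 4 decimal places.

(3.3600, -6.0267, 3.3600, -6.0267)

k = lx + ly = 0.1 + 0.12 = 0.2200;  k·ωz = 0.2200·-1.6 = -0.3520
ω₁ (FL) = (vx − vy − k·ωz)/r = 0.2520/0.075 = 3.3600
ω₂ (FR) = (vx + vy + k·ωz)/r = -0.4520/0.075 = -6.0267
ω₃ (RL) = (vx + vy − k·ωz)/r = 0.2520/0.075 = 3.3600
ω₄ (RR) = (vx − vy + k·ωz)/r = -0.4520/0.075 = -6.0267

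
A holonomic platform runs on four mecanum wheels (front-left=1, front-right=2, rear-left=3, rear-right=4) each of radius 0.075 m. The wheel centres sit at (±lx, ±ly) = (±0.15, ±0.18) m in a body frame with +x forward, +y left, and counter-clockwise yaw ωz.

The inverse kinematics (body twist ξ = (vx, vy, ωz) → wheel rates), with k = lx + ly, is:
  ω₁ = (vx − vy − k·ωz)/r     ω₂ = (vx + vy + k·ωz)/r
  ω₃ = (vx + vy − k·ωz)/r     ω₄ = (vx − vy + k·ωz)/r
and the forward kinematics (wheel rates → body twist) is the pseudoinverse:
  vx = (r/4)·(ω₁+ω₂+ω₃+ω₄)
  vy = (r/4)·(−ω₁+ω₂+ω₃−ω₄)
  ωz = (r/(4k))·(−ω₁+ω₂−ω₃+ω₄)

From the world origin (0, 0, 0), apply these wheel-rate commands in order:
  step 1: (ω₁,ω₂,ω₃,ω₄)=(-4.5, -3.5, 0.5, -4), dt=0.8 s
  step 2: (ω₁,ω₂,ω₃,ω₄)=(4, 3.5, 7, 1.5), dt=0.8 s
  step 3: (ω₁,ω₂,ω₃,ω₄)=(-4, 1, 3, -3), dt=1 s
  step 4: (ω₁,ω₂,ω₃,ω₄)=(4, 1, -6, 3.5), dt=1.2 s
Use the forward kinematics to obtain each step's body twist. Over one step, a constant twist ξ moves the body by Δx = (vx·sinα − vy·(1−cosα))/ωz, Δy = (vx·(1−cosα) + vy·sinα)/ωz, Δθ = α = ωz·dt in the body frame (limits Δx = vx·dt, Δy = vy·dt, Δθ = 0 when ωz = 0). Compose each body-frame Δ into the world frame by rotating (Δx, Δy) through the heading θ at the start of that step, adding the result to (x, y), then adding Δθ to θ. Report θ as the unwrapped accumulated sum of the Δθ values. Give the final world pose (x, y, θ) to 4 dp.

(0.1068, 0.0237, -0.0455)

step 1: ξ=(vx,vy,ωz)=(-0.2156, 0.1031, -0.1989), dt=0.8 → body Δ=(-0.1652, 0.0958, -0.1591) → world pose (-0.1652, 0.0958, -0.1591)
step 2: ξ=(vx,vy,ωz)=(0.3000, 0.0938, -0.3409), dt=0.8 → body Δ=(0.2472, 0.0415, -0.2727) → world pose (0.0854, 0.0977, -0.4318)
step 3: ξ=(vx,vy,ωz)=(-0.0562, 0.2062, -0.0568), dt=1.0 → body Δ=(-0.0504, 0.2077, -0.0568) → world pose (0.1266, 0.3075, -0.4886)
step 4: ξ=(vx,vy,ωz)=(0.0469, -0.2344, 0.3693), dt=1.2 → body Δ=(0.1157, -0.2599, 0.4432) → world pose (0.1068, 0.0237, -0.0455)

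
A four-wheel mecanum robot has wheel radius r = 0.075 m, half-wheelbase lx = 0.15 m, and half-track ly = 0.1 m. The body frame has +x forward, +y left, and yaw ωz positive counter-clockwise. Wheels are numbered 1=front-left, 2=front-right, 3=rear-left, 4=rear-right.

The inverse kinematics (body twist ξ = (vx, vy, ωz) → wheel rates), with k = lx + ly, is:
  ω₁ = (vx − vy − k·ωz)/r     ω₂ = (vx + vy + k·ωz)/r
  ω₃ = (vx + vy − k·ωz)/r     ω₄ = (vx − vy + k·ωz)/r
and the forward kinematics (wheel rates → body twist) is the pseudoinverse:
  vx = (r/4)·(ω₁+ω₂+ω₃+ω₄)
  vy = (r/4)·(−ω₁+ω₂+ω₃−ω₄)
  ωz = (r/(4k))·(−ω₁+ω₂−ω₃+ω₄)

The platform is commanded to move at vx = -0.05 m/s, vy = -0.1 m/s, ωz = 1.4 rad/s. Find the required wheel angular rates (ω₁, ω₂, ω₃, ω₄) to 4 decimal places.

(-4.0000, 2.6667, -6.6667, 5.3333)

k = lx + ly = 0.15 + 0.1 = 0.2500;  k·ωz = 0.2500·1.4 = 0.3500
ω₁ (FL) = (vx − vy − k·ωz)/r = -0.3000/0.075 = -4.0000
ω₂ (FR) = (vx + vy + k·ωz)/r = 0.2000/0.075 = 2.6667
ω₃ (RL) = (vx + vy − k·ωz)/r = -0.5000/0.075 = -6.6667
ω₄ (RR) = (vx − vy + k·ωz)/r = 0.4000/0.075 = 5.3333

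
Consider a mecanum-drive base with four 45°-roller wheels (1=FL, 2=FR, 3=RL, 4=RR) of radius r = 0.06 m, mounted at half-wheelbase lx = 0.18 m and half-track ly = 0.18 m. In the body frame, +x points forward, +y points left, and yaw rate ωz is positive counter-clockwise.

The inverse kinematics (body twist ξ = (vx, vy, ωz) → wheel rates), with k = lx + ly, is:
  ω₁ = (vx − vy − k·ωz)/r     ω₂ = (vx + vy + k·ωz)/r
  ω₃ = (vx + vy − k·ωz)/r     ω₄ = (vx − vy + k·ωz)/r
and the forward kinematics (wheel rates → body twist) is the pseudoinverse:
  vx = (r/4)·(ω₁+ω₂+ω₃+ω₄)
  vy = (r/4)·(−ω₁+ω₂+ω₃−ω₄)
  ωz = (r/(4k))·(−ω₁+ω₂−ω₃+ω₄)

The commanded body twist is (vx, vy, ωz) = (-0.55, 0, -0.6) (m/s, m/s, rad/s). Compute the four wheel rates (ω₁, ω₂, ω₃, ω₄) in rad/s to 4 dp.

(-5.5667, -12.7667, -5.5667, -12.7667)

k = lx + ly = 0.18 + 0.18 = 0.3600;  k·ωz = 0.3600·-0.6 = -0.2160
ω₁ (FL) = (vx − vy − k·ωz)/r = -0.3340/0.06 = -5.5667
ω₂ (FR) = (vx + vy + k·ωz)/r = -0.7660/0.06 = -12.7667
ω₃ (RL) = (vx + vy − k·ωz)/r = -0.3340/0.06 = -5.5667
ω₄ (RR) = (vx − vy + k·ωz)/r = -0.7660/0.06 = -12.7667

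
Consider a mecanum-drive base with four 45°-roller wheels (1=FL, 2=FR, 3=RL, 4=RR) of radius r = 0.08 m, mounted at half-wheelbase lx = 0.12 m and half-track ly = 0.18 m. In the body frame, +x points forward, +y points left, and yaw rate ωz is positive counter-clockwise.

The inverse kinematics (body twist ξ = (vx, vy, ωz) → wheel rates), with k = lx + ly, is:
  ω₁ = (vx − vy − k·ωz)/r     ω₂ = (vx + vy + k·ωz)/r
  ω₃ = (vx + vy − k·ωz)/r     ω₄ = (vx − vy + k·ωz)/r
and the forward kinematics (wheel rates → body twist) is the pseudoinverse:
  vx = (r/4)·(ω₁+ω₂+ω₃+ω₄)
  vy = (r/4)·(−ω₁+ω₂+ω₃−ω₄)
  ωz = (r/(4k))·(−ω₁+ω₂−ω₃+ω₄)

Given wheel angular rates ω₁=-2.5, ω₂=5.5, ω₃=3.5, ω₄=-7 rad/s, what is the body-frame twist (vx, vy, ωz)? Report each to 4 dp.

(-0.0100, 0.3700, -0.1667)

k = lx + ly = 0.12 + 0.18 = 0.3000
ω₁+ω₂+ω₃+ω₄ = -0.5000  →  vx = (0.08/4)·-0.5000 = -0.0100
−ω₁+ω₂+ω₃−ω₄ = 18.5000  →  vy = (0.08/4)·18.5000 = 0.3700
−ω₁+ω₂−ω₃+ω₄ = -2.5000  →  ωz = (0.08/1.2000)·-2.5000 = -0.1667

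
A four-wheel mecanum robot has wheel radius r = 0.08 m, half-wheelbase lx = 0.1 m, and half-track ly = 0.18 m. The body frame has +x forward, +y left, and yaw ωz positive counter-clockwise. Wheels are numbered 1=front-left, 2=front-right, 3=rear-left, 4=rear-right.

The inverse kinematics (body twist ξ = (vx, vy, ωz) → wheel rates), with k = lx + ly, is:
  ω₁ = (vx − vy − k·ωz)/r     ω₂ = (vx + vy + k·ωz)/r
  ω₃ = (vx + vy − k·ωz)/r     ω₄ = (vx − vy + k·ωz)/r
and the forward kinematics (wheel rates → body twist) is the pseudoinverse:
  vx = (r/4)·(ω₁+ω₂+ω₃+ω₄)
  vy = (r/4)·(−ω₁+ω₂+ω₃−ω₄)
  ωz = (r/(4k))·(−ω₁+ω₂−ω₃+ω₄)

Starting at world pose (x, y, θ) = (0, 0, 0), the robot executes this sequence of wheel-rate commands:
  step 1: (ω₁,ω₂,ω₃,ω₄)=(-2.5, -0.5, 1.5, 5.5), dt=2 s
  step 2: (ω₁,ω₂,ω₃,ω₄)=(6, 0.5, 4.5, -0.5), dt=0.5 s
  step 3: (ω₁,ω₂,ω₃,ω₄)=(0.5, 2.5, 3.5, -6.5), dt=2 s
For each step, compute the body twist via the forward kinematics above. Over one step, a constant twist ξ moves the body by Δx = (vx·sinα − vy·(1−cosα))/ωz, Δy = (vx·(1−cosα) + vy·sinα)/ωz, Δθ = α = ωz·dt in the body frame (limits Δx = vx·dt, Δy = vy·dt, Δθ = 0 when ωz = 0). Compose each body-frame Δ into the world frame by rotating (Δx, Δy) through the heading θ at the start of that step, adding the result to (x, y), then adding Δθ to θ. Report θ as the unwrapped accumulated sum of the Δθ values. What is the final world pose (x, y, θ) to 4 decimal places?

(0.2988, 0.5073, -0.6607)

step 1: ξ=(vx,vy,ωz)=(0.0800, -0.0400, 0.4286), dt=2.0 → body Δ=(0.1734, -0.0061, 0.8571) → world pose (0.1734, -0.0061, 0.8571)
step 2: ξ=(vx,vy,ωz)=(0.2100, -0.0100, -0.7500), dt=0.5 → body Δ=(0.1016, -0.0243, -0.3750) → world pose (0.2583, 0.0548, 0.4821)
step 3: ξ=(vx,vy,ωz)=(0.0000, 0.2400, -0.5714), dt=2.0 → body Δ=(0.2457, 0.3821, -1.1429) → world pose (0.2988, 0.5073, -0.6607)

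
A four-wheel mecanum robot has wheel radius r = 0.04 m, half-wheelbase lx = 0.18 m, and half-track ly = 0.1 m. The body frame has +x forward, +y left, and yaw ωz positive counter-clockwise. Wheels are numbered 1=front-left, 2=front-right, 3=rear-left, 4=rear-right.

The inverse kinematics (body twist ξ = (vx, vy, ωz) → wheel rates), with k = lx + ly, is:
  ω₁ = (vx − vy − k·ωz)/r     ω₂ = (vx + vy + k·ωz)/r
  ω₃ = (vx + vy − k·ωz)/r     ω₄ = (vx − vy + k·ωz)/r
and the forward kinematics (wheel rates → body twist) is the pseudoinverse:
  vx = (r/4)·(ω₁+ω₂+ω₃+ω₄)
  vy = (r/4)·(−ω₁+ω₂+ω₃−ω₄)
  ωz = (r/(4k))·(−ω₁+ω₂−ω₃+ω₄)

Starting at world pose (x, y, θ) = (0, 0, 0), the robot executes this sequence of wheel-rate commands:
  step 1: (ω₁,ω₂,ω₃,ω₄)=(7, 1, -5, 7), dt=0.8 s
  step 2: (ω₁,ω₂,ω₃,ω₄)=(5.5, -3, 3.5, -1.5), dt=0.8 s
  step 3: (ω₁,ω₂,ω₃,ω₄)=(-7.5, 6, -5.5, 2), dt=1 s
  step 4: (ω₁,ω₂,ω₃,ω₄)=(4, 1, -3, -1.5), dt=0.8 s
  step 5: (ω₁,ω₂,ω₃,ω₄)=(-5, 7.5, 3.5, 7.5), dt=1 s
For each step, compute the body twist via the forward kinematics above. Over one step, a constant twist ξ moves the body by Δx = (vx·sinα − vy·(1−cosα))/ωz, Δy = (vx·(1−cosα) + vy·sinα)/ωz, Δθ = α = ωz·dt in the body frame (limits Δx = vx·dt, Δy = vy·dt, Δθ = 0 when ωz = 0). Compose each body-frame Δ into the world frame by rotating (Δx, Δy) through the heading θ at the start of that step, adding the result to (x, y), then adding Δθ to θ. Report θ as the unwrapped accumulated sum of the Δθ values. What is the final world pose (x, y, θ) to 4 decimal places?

(0.1252, 0.0090, 1.0821)

step 1: ξ=(vx,vy,ωz)=(0.1000, -0.1800, 0.2143), dt=0.8 → body Δ=(0.0919, -0.1365, 0.1714) → world pose (0.0919, -0.1365, 0.1714)
step 2: ξ=(vx,vy,ωz)=(0.0450, -0.0350, -0.4821), dt=0.8 → body Δ=(0.0298, -0.0342, -0.3857) → world pose (0.1271, -0.1650, -0.2143)
step 3: ξ=(vx,vy,ωz)=(-0.0500, 0.0600, 0.7500), dt=1.0 → body Δ=(-0.0669, 0.0366, 0.7500) → world pose (0.0695, -0.1150, 0.5357)
step 4: ξ=(vx,vy,ωz)=(0.0050, -0.0450, -0.0536), dt=0.8 → body Δ=(0.0032, -0.0361, -0.0429) → world pose (0.0907, -0.1444, 0.4929)
step 5: ξ=(vx,vy,ωz)=(0.1350, 0.0850, 0.5893), dt=1.0 → body Δ=(0.1030, 0.1188, 0.5893) → world pose (0.1252, 0.0090, 1.0821)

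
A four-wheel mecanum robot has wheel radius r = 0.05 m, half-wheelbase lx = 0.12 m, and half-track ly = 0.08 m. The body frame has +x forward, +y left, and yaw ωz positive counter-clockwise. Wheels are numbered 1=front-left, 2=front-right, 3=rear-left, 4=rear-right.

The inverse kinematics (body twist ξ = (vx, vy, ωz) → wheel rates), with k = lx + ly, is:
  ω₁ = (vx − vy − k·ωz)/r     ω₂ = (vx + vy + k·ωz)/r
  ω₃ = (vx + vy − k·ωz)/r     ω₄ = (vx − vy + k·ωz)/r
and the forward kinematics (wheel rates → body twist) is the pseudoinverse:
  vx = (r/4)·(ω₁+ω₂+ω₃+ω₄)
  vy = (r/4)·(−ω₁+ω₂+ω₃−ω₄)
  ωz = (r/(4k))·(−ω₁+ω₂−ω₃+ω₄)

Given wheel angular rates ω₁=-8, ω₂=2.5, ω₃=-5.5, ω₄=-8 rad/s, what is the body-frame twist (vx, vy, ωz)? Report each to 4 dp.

(-0.2375, 0.1625, 0.5000)

k = lx + ly = 0.12 + 0.08 = 0.2000
ω₁+ω₂+ω₃+ω₄ = -19.0000  →  vx = (0.05/4)·-19.0000 = -0.2375
−ω₁+ω₂+ω₃−ω₄ = 13.0000  →  vy = (0.05/4)·13.0000 = 0.1625
−ω₁+ω₂−ω₃+ω₄ = 8.0000  →  ωz = (0.05/0.8000)·8.0000 = 0.5000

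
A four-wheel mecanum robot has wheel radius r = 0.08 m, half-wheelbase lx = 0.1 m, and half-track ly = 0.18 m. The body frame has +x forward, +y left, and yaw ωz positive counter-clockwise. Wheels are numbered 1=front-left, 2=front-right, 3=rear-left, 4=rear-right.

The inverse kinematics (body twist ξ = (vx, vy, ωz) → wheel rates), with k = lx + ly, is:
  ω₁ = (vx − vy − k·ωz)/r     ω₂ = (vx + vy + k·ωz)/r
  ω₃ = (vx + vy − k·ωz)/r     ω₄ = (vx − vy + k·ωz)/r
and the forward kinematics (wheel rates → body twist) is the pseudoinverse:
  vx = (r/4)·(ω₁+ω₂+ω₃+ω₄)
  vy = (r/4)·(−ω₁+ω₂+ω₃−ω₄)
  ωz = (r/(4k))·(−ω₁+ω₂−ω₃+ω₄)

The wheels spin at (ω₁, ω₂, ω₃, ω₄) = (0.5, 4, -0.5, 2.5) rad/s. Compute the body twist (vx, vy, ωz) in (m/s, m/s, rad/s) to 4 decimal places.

k = lx + ly = 0.1 + 0.18 = 0.2800
ω₁+ω₂+ω₃+ω₄ = 6.5000  →  vx = (0.08/4)·6.5000 = 0.1300
−ω₁+ω₂+ω₃−ω₄ = 0.5000  →  vy = (0.08/4)·0.5000 = 0.0100
−ω₁+ω₂−ω₃+ω₄ = 6.5000  →  ωz = (0.08/1.1200)·6.5000 = 0.4643

(0.1300, 0.0100, 0.4643)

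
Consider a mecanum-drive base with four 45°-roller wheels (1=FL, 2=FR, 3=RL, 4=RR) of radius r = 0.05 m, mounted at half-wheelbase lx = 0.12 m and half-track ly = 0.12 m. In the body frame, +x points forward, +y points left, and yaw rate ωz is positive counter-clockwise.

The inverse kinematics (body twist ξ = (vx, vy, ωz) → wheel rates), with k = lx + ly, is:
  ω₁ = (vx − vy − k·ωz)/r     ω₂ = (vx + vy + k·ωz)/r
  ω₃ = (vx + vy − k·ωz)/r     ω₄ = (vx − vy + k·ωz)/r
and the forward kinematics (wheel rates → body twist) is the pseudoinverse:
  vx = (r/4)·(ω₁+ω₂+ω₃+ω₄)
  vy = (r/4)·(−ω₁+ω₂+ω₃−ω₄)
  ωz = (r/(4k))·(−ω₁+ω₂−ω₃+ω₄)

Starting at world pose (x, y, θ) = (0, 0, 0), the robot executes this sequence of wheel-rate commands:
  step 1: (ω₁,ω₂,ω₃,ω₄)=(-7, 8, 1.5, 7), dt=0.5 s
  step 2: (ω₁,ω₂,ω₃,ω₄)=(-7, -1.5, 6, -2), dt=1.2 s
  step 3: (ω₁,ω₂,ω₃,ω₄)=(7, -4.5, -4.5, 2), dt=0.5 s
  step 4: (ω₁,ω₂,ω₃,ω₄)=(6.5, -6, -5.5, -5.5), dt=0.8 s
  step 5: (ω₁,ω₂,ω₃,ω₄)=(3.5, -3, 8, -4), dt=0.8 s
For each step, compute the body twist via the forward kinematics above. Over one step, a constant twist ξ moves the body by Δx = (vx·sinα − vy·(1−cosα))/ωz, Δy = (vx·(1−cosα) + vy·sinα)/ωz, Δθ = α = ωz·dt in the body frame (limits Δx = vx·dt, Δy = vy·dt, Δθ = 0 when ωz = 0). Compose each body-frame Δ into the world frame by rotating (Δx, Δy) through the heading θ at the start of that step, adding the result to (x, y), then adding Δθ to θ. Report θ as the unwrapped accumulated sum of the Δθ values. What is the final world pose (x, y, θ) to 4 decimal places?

step 1: ξ=(vx,vy,ωz)=(0.1188, 0.1188, 1.0677), dt=0.5 → body Δ=(0.0411, 0.0721, 0.5339) → world pose (0.0411, 0.0721, 0.5339)
step 2: ξ=(vx,vy,ωz)=(-0.0563, 0.1688, -0.1302), dt=1.2 → body Δ=(-0.0514, 0.2069, -0.1562) → world pose (-0.1085, 0.2240, 0.3776)
step 3: ξ=(vx,vy,ωz)=(0.0000, -0.2250, -0.2604), dt=0.5 → body Δ=(-0.0073, -0.1122, -0.1302) → world pose (-0.0739, 0.1171, 0.2474)
step 4: ξ=(vx,vy,ωz)=(-0.1313, -0.1562, -0.6510), dt=0.8 → body Δ=(-0.1321, -0.0927, -0.5208) → world pose (-0.1793, -0.0052, -0.2734)
step 5: ξ=(vx,vy,ωz)=(0.0563, 0.0688, -0.9635), dt=0.8 → body Δ=(0.0608, 0.0332, -0.7708) → world pose (-0.1118, 0.0104, -1.0443)

(-0.1118, 0.0104, -1.0443)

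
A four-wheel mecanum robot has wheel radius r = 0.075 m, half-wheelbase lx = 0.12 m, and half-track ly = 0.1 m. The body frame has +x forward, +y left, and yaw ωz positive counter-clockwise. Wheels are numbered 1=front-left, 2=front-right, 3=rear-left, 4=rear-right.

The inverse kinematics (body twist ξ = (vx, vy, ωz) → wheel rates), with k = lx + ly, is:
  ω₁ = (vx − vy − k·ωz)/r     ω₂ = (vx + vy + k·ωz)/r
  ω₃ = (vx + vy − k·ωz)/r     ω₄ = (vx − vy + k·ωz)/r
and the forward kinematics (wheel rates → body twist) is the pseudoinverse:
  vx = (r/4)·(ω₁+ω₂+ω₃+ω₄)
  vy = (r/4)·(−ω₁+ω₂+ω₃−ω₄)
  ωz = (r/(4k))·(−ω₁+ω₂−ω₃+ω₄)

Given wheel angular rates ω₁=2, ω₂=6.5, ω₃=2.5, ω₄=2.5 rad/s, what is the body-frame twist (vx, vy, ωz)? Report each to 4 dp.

k = lx + ly = 0.12 + 0.1 = 0.2200
ω₁+ω₂+ω₃+ω₄ = 13.5000  →  vx = (0.075/4)·13.5000 = 0.2531
−ω₁+ω₂+ω₃−ω₄ = 4.5000  →  vy = (0.075/4)·4.5000 = 0.0844
−ω₁+ω₂−ω₃+ω₄ = 4.5000  →  ωz = (0.075/0.8800)·4.5000 = 0.3835

(0.2531, 0.0844, 0.3835)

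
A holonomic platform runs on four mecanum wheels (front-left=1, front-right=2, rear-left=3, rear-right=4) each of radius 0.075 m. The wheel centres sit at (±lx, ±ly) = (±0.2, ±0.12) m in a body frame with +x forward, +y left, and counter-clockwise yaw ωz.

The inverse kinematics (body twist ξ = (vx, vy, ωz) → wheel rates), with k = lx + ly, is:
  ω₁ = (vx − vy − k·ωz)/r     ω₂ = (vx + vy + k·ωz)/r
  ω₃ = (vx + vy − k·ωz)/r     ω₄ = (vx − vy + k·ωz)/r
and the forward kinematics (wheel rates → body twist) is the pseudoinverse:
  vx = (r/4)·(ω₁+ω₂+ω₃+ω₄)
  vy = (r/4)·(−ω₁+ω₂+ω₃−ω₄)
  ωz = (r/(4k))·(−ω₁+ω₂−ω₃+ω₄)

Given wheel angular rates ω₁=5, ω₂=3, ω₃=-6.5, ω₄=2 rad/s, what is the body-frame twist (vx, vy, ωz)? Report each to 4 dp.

k = lx + ly = 0.2 + 0.12 = 0.3200
ω₁+ω₂+ω₃+ω₄ = 3.5000  →  vx = (0.075/4)·3.5000 = 0.0656
−ω₁+ω₂+ω₃−ω₄ = -10.5000  →  vy = (0.075/4)·-10.5000 = -0.1969
−ω₁+ω₂−ω₃+ω₄ = 6.5000  →  ωz = (0.075/1.2800)·6.5000 = 0.3809

(0.0656, -0.1969, 0.3809)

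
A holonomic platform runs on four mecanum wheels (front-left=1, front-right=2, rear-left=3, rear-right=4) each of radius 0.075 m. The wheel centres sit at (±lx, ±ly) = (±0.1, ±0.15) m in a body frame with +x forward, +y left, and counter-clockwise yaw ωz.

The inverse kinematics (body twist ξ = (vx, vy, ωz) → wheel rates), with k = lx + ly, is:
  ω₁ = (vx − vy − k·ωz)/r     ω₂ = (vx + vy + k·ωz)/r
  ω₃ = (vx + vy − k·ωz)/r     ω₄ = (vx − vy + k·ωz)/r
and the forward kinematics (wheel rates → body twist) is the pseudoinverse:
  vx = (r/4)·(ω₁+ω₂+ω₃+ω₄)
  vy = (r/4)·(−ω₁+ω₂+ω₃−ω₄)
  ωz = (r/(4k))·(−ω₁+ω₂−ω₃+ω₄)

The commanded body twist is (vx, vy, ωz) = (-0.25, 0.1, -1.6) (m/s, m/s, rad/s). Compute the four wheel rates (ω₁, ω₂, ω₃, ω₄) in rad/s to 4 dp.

k = lx + ly = 0.1 + 0.15 = 0.2500;  k·ωz = 0.2500·-1.6 = -0.4000
ω₁ (FL) = (vx − vy − k·ωz)/r = 0.0500/0.075 = 0.6667
ω₂ (FR) = (vx + vy + k·ωz)/r = -0.5500/0.075 = -7.3333
ω₃ (RL) = (vx + vy − k·ωz)/r = 0.2500/0.075 = 3.3333
ω₄ (RR) = (vx − vy + k·ωz)/r = -0.7500/0.075 = -10.0000

(0.6667, -7.3333, 3.3333, -10.0000)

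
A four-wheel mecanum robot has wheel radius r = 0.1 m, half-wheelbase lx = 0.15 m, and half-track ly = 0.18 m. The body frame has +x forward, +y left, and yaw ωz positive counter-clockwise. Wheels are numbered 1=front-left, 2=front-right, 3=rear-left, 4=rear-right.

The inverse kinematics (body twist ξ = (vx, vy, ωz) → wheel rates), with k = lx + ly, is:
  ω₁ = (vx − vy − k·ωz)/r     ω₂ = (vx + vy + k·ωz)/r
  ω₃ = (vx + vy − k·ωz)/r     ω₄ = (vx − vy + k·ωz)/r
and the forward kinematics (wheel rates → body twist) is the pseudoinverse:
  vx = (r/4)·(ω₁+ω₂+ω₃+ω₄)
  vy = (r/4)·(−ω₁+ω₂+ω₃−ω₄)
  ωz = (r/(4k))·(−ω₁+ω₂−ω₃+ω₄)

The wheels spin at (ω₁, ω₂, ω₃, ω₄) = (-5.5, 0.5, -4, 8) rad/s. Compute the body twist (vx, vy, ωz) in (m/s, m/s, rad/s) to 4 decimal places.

k = lx + ly = 0.15 + 0.18 = 0.3300
ω₁+ω₂+ω₃+ω₄ = -1.0000  →  vx = (0.1/4)·-1.0000 = -0.0250
−ω₁+ω₂+ω₃−ω₄ = -6.0000  →  vy = (0.1/4)·-6.0000 = -0.1500
−ω₁+ω₂−ω₃+ω₄ = 18.0000  →  ωz = (0.1/1.3200)·18.0000 = 1.3636

(-0.0250, -0.1500, 1.3636)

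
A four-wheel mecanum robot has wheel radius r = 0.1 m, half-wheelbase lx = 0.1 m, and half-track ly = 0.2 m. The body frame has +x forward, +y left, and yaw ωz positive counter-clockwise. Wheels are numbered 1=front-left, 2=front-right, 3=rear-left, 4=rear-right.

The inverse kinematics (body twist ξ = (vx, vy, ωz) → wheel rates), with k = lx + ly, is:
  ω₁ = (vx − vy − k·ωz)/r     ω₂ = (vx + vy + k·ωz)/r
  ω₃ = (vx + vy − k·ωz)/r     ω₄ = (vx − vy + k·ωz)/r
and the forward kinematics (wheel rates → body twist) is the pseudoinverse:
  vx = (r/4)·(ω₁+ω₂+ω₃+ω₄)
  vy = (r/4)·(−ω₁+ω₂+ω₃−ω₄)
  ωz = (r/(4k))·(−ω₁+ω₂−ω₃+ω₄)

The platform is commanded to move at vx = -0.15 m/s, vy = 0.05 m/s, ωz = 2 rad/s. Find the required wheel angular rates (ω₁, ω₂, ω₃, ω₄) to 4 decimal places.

k = lx + ly = 0.1 + 0.2 = 0.3000;  k·ωz = 0.3000·2 = 0.6000
ω₁ (FL) = (vx − vy − k·ωz)/r = -0.8000/0.1 = -8.0000
ω₂ (FR) = (vx + vy + k·ωz)/r = 0.5000/0.1 = 5.0000
ω₃ (RL) = (vx + vy − k·ωz)/r = -0.7000/0.1 = -7.0000
ω₄ (RR) = (vx − vy + k·ωz)/r = 0.4000/0.1 = 4.0000

(-8.0000, 5.0000, -7.0000, 4.0000)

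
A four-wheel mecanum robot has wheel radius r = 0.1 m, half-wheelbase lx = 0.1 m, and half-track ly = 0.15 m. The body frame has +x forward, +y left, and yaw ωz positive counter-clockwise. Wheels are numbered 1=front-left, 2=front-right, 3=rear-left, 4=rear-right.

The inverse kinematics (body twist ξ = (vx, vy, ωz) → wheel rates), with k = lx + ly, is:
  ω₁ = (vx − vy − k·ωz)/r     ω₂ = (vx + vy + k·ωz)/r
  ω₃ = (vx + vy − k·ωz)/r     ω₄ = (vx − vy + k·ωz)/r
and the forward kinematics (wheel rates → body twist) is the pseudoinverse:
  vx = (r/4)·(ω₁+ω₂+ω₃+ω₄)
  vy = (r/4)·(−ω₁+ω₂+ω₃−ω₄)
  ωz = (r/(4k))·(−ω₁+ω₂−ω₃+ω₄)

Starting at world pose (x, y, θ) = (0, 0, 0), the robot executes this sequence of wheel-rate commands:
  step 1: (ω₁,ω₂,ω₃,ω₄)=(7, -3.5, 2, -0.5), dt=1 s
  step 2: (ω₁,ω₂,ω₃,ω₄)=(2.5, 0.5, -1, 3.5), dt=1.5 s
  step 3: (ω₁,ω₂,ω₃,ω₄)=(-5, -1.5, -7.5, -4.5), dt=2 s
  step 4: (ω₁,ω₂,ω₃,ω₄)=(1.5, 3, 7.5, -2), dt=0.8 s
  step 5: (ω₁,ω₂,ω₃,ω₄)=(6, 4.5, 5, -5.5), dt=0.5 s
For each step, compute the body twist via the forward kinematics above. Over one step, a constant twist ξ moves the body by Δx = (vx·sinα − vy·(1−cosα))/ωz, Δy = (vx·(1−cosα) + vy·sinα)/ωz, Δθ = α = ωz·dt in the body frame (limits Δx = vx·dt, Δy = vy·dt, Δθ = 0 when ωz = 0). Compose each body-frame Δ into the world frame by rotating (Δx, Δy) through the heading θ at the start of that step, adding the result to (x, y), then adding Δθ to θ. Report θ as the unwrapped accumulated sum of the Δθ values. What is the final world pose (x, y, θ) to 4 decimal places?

(-0.6214, 0.0009, -0.8650)

step 1: ξ=(vx,vy,ωz)=(0.1250, -0.2000, -1.3000), dt=1.0 → body Δ=(-0.0200, -0.2187, -1.3000) → world pose (-0.0200, -0.2187, -1.3000)
step 2: ξ=(vx,vy,ωz)=(0.1375, -0.1625, 0.2500), dt=1.5 → body Δ=(0.2466, -0.1999, 0.3750) → world pose (-0.1466, -0.5098, -0.9250)
step 3: ξ=(vx,vy,ωz)=(-0.4625, 0.0125, 0.6500), dt=2.0 → body Δ=(-0.6997, -0.5027, 1.3000) → world pose (-0.9692, -0.2535, 0.3750)
step 4: ξ=(vx,vy,ωz)=(0.2500, 0.2750, -0.8000), dt=0.8 → body Δ=(0.2547, 0.1434, -0.6400) → world pose (-0.7848, -0.0268, -0.2650)
step 5: ξ=(vx,vy,ωz)=(0.2500, 0.2250, -1.2000), dt=0.5 → body Δ=(0.1504, 0.0695, -0.6000) → world pose (-0.6214, 0.0009, -0.8650)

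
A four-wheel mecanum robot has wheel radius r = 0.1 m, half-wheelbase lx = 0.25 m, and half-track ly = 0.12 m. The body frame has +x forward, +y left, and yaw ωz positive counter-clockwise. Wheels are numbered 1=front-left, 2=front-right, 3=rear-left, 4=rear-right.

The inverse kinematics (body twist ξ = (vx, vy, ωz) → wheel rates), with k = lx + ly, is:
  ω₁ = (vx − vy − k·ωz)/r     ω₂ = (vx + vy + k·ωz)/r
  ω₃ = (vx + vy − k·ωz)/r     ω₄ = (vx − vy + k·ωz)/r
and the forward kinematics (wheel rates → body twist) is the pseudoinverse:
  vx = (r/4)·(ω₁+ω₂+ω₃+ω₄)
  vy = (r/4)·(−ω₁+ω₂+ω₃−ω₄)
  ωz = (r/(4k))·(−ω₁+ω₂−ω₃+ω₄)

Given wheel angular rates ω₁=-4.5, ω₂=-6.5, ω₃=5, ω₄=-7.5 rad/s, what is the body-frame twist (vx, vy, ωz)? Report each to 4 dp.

(-0.3375, 0.2625, -0.9797)

k = lx + ly = 0.25 + 0.12 = 0.3700
ω₁+ω₂+ω₃+ω₄ = -13.5000  →  vx = (0.1/4)·-13.5000 = -0.3375
−ω₁+ω₂+ω₃−ω₄ = 10.5000  →  vy = (0.1/4)·10.5000 = 0.2625
−ω₁+ω₂−ω₃+ω₄ = -14.5000  →  ωz = (0.1/1.4800)·-14.5000 = -0.9797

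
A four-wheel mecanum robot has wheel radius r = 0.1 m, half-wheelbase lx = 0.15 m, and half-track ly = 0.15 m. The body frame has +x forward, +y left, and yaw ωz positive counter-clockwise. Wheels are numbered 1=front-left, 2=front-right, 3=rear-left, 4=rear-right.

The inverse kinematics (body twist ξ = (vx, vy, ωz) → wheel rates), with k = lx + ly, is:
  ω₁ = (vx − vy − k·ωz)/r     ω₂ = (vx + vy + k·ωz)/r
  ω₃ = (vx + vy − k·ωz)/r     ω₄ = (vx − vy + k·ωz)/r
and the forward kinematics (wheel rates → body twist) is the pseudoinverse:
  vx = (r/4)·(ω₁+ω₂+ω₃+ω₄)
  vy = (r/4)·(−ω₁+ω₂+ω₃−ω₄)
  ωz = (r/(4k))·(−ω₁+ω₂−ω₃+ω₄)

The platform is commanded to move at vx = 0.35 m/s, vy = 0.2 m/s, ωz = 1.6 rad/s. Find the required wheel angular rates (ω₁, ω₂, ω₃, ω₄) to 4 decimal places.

(-3.3000, 10.3000, 0.7000, 6.3000)

k = lx + ly = 0.15 + 0.15 = 0.3000;  k·ωz = 0.3000·1.6 = 0.4800
ω₁ (FL) = (vx − vy − k·ωz)/r = -0.3300/0.1 = -3.3000
ω₂ (FR) = (vx + vy + k·ωz)/r = 1.0300/0.1 = 10.3000
ω₃ (RL) = (vx + vy − k·ωz)/r = 0.0700/0.1 = 0.7000
ω₄ (RR) = (vx − vy + k·ωz)/r = 0.6300/0.1 = 6.3000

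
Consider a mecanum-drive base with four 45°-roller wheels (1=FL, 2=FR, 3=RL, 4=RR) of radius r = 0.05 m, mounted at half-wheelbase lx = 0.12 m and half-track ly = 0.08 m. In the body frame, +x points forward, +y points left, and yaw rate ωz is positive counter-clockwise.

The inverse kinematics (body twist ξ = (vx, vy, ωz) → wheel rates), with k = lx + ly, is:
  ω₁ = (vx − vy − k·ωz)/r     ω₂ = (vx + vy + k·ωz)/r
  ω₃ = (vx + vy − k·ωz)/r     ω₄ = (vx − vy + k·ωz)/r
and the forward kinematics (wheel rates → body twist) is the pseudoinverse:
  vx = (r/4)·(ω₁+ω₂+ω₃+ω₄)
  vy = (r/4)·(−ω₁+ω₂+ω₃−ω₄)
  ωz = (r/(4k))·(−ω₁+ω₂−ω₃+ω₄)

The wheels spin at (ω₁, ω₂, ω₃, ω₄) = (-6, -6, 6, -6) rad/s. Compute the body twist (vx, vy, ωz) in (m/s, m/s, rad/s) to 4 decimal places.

(-0.1500, 0.1500, -0.7500)

k = lx + ly = 0.12 + 0.08 = 0.2000
ω₁+ω₂+ω₃+ω₄ = -12.0000  →  vx = (0.05/4)·-12.0000 = -0.1500
−ω₁+ω₂+ω₃−ω₄ = 12.0000  →  vy = (0.05/4)·12.0000 = 0.1500
−ω₁+ω₂−ω₃+ω₄ = -12.0000  →  ωz = (0.05/0.8000)·-12.0000 = -0.7500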